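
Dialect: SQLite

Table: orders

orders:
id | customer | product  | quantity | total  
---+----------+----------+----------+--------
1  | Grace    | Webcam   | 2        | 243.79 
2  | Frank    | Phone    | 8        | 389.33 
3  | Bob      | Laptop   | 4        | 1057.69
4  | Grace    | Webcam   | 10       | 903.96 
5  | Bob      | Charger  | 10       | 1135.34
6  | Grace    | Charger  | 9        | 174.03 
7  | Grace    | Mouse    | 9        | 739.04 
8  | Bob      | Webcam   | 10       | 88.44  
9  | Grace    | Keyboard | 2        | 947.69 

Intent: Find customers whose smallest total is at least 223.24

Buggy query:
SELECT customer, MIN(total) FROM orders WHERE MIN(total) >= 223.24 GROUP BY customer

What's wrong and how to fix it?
Bug: Aggregates like MIN are computed per group after WHERE runs

Fix: Replace WHERE with HAVING after the GROUP BY

Corrected query:
SELECT customer, MIN(total) FROM orders GROUP BY customer HAVING MIN(total) >= 223.24

Result:
customer | MIN(total)
---------+-----------
Frank    | 389.33    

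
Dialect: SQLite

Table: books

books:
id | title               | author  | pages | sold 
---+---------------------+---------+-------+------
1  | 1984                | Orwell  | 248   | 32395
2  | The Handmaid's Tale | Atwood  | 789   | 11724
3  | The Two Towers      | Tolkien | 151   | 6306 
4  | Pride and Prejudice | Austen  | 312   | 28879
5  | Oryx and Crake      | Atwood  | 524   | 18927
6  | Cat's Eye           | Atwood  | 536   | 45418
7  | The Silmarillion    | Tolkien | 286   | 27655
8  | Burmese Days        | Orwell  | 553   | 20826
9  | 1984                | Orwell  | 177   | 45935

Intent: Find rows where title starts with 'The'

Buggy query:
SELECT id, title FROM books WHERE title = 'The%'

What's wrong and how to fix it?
Bug: Wildcards only work with LIKE; '=' treats '%' as a literal character

Fix: Replace '=' with LIKE so 'The%' is treated as a pattern

Corrected query:
SELECT id, title FROM books WHERE title LIKE 'The%'

Result:
id | title              
---+--------------------
2  | The Handmaid's Tale
3  | The Two Towers     
7  | The Silmarillion   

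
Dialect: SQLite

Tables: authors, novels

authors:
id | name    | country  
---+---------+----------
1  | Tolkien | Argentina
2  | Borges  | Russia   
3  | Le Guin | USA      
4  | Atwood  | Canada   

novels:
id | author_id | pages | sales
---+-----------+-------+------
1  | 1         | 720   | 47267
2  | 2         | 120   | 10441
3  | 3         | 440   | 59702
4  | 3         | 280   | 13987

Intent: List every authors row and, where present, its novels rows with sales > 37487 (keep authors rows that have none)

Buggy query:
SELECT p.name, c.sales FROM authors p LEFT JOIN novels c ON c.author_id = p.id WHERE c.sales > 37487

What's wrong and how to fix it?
Bug: A WHERE condition on the right-hand table after LEFT JOIN drops unmatched parents

Fix: Put 'c.sales > 37487' in the JOIN's ON clause instead of WHERE

Corrected query:
SELECT p.name, c.sales FROM authors p LEFT JOIN novels c ON c.author_id = p.id AND c.sales > 37487

Result:
name    | sales
--------+------
Tolkien | 47267
Borges  | NULL 
Le Guin | 59702
Atwood  | NULL 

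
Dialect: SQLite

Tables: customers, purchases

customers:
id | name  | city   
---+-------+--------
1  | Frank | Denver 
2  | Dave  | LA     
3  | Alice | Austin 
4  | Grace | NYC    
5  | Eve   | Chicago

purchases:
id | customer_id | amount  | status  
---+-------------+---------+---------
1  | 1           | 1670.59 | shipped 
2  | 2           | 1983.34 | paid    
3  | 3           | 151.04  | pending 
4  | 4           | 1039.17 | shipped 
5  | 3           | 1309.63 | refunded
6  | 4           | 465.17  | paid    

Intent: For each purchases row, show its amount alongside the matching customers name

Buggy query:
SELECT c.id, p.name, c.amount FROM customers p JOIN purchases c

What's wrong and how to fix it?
Bug: Missing join condition: each purchases row is matched to all customers rows instead of just its own

Fix: Add ON c.customer_id = p.id to the JOIN

Corrected query:
SELECT c.id, p.name, c.amount FROM customers p JOIN purchases c ON c.customer_id = p.id

Result:
id | name  | amount 
---+-------+--------
1  | Frank | 1670.59
2  | Dave  | 1983.34
3  | Alice | 151.04 
4  | Grace | 1039.17
5  | Alice | 1309.63
6  | Grace | 465.17 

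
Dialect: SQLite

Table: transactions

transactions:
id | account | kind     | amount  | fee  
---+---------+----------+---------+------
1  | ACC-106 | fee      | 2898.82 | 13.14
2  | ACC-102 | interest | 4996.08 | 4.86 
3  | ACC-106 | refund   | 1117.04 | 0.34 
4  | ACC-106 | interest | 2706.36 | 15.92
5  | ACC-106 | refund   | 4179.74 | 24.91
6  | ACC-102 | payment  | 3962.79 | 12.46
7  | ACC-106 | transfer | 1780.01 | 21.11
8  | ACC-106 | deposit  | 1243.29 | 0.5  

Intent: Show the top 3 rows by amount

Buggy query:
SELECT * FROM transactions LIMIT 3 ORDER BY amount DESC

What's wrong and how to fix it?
Bug: LIMIT must come after ORDER BY

Fix: Swap the clauses: ORDER BY first, then LIMIT

Corrected query:
SELECT * FROM transactions ORDER BY amount DESC LIMIT 3

Result:
id | account | kind     | amount  | fee  
---+---------+----------+---------+------
2  | ACC-102 | interest | 4996.08 | 4.86 
5  | ACC-106 | refund   | 4179.74 | 24.91
6  | ACC-102 | payment  | 3962.79 | 12.46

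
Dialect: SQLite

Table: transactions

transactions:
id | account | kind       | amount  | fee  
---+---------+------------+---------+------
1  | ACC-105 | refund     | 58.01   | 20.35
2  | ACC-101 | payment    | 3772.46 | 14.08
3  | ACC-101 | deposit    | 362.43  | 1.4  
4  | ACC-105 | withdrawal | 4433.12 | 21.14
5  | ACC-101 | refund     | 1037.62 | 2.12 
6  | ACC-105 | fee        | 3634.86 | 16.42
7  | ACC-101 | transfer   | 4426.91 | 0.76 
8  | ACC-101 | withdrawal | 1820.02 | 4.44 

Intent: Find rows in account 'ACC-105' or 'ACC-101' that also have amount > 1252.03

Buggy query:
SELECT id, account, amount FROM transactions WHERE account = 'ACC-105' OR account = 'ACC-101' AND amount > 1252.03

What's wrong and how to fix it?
Bug: Without parentheses, AND is evaluated before OR, so the amount filter only applies to the 'ACC-101' branch

Fix: Group the OR with parentheses (or use IN), then AND the threshold

Corrected query:
SELECT id, account, amount FROM transactions WHERE (account = 'ACC-105' OR account = 'ACC-101') AND amount > 1252.03

Result:
id | account | amount 
---+---------+--------
2  | ACC-101 | 3772.46
4  | ACC-105 | 4433.12
6  | ACC-105 | 3634.86
7  | ACC-101 | 4426.91
8  | ACC-101 | 1820.02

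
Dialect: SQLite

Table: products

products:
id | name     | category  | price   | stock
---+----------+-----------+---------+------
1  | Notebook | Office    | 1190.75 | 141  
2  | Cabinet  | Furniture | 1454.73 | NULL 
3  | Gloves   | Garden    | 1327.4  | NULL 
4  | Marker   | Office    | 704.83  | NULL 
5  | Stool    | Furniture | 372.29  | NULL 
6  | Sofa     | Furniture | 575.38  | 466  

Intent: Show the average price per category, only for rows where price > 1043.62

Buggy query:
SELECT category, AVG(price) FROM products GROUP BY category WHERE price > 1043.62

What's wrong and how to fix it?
Bug: WHERE cannot follow GROUP BY

Fix: Place WHERE between FROM and GROUP BY

Corrected query:
SELECT category, AVG(price) FROM products WHERE price > 1043.62 GROUP BY category

Result:
category  | AVG(price)
----------+-----------
Furniture | 1454.73   
Garden    | 1327.4    
Office    | 1190.75   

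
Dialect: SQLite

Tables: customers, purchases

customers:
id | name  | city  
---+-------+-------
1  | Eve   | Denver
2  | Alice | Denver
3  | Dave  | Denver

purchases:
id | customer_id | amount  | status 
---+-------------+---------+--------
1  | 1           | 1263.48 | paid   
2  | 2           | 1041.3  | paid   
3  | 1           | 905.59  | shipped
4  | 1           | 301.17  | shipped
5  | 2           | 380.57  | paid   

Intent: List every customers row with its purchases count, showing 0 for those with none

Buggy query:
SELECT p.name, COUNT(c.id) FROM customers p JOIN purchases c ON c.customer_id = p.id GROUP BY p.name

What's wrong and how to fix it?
Bug: An inner join excludes parents with zero children

Fix: Use LEFT JOIN so parents without children still appear (COUNT(c.id) gives 0)

Corrected query:
SELECT p.name, COUNT(c.id) FROM customers p LEFT JOIN purchases c ON c.customer_id = p.id GROUP BY p.name

Result:
name  | COUNT(c.id)
------+------------
Alice | 2          
Dave  | 0          
Eve   | 3          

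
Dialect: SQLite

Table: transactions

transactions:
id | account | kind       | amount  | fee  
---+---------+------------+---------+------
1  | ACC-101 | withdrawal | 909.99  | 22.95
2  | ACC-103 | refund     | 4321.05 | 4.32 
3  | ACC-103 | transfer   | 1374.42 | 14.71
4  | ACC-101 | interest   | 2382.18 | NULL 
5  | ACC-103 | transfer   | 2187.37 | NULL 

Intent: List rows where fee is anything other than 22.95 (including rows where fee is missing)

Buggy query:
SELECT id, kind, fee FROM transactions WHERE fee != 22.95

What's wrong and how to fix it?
Bug: 'fee != 22.95' is unknown when fee is NULL, so NULL rows are silently excluded

Fix: Handle NULL separately with IS NULL alongside the inequality

Corrected query:
SELECT id, kind, fee FROM transactions WHERE fee != 22.95 OR fee IS NULL

Result:
id | kind     | fee  
---+----------+------
2  | refund   | 4.32 
3  | transfer | 14.71
4  | interest | NULL 
5  | transfer | NULL 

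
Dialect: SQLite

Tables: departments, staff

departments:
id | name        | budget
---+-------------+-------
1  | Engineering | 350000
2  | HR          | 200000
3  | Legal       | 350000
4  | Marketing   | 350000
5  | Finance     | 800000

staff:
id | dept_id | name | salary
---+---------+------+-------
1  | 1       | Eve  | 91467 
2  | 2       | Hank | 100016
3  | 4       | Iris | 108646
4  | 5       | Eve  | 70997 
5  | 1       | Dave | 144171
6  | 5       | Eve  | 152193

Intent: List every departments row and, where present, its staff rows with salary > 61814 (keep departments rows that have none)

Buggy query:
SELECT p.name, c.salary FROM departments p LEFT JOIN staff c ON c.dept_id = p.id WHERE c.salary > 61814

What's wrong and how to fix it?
Bug: A WHERE condition on the right-hand table after LEFT JOIN drops unmatched parents

Fix: Move the right-table condition into the ON clause so unmatched parents are kept

Corrected query:
SELECT p.name, c.salary FROM departments p LEFT JOIN staff c ON c.dept_id = p.id AND c.salary > 61814

Result:
name        | salary
------------+-------
Engineering | 91467 
Engineering | 144171
HR          | 100016
Legal       | NULL  
Marketing   | 108646
Finance     | 70997 
Finance     | 152193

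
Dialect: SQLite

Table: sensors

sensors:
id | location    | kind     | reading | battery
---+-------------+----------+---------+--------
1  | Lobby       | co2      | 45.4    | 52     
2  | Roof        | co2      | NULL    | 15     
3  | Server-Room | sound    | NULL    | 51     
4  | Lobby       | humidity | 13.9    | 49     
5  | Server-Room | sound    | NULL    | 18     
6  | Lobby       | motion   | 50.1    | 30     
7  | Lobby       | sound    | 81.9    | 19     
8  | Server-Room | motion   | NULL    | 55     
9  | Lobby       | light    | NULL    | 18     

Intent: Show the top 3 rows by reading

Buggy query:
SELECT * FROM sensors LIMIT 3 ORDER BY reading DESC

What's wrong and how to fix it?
Bug: LIMIT must come after ORDER BY

Fix: Sort with ORDER BY, then apply LIMIT

Corrected query:
SELECT * FROM sensors ORDER BY reading DESC LIMIT 3

Result:
id | location | kind   | reading | battery
---+----------+--------+---------+--------
7  | Lobby    | sound  | 81.9    | 19     
6  | Lobby    | motion | 50.1    | 30     
1  | Lobby    | co2    | 45.4    | 52     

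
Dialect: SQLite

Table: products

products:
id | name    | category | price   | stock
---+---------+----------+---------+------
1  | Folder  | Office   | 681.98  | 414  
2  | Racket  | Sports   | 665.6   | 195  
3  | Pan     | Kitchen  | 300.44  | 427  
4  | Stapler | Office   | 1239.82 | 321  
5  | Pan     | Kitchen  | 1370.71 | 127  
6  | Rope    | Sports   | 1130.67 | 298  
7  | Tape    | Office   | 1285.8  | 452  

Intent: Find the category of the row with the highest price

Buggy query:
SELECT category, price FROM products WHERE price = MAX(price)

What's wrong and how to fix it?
Bug: WHERE is evaluated per row; an aggregate over the whole table isn't defined there

Fix: Wrap MAX in a scalar subquery so WHERE compares against a single value

Corrected query:
SELECT category, price FROM products WHERE price = (SELECT MAX(price) FROM products)

Result:
category | price  
---------+--------
Kitchen  | 1370.71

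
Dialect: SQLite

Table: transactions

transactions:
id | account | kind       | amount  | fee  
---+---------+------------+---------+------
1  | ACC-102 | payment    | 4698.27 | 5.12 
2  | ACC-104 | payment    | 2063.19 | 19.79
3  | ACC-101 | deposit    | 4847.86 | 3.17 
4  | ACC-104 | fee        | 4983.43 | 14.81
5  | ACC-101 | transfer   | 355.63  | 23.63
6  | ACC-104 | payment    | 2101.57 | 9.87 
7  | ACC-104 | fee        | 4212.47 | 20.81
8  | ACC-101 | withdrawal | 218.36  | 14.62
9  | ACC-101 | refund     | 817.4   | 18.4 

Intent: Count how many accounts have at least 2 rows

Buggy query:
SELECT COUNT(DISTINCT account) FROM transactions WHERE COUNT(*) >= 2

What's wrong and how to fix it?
Bug: WHERE filters individual rows, not groups, so a group-level COUNT is invalid there

Fix: Group first with HAVING COUNT(*) >= 2, then COUNT the resulting groups

Corrected query:
SELECT COUNT(*) FROM (SELECT account FROM transactions GROUP BY account HAVING COUNT(*) >= 2)

Result:
COUNT(*)
--------
2       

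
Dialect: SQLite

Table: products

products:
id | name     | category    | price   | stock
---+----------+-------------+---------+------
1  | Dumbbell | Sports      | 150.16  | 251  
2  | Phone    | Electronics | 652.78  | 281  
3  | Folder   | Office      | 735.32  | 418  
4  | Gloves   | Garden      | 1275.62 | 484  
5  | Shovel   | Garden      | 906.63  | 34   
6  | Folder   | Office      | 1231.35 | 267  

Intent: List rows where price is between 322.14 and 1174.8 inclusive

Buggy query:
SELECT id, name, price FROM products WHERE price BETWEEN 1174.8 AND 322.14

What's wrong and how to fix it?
Bug: The bounds are reversed; BETWEEN a AND b requires a <= b to match anything

Fix: Swap the bounds so the smaller value comes first

Corrected query:
SELECT id, name, price FROM products WHERE price BETWEEN 322.14 AND 1174.8

Result:
id | name   | price 
---+--------+-------
2  | Phone  | 652.78
3  | Folder | 735.32
5  | Shovel | 906.63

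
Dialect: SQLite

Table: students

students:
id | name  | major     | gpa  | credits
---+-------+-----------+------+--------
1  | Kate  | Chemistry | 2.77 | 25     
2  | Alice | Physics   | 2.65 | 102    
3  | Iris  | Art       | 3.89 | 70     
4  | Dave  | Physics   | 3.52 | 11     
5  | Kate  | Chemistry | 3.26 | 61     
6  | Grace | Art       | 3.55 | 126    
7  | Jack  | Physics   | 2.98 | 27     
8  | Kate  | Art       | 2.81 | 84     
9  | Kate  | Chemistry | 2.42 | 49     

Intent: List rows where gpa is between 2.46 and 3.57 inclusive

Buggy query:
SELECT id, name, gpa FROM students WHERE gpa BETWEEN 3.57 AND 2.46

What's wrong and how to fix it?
Bug: BETWEEN expects the lower bound first; with 3.57 AND 2.46 the range is empty

Fix: Write BETWEEN 2.46 AND 3.57

Corrected query:
SELECT id, name, gpa FROM students WHERE gpa BETWEEN 2.46 AND 3.57

Result:
id | name  | gpa 
---+-------+-----
1  | Kate  | 2.77
2  | Alice | 2.65
4  | Dave  | 3.52
5  | Kate  | 3.26
6  | Grace | 3.55
7  | Jack  | 2.98
8  | Kate  | 2.81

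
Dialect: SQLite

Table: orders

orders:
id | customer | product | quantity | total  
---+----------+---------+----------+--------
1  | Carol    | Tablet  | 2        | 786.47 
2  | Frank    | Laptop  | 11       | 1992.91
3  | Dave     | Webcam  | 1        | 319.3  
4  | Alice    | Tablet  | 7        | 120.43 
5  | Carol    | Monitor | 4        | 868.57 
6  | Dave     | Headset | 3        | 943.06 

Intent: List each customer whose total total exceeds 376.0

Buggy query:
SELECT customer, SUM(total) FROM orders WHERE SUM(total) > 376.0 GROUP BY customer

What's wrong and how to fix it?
Bug: SUM(total) is an aggregate, but WHERE filters rows before aggregation

Fix: Use HAVING (which filters groups after aggregation) instead of WHERE

Corrected query:
SELECT customer, SUM(total) FROM orders GROUP BY customer HAVING SUM(total) > 376.0

Result:
customer | SUM(total)
---------+-----------
Carol    | 1655.04   
Dave     | 1262.36   
Frank    | 1992.91   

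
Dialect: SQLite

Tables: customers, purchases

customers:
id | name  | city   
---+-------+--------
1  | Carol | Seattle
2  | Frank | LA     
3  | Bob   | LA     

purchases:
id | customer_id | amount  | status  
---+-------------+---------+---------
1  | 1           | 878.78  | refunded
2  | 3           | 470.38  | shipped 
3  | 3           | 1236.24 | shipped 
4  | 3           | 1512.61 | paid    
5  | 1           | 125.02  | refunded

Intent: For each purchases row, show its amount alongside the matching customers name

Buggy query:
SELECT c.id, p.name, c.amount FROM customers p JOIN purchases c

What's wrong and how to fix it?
Bug: Missing join condition: each purchases row is matched to all customers rows instead of just its own

Fix: Add ON c.customer_id = p.id to the JOIN

Corrected query:
SELECT c.id, p.name, c.amount FROM customers p JOIN purchases c ON c.customer_id = p.id

Result:
id | name  | amount 
---+-------+--------
1  | Carol | 878.78 
2  | Bob   | 470.38 
3  | Bob   | 1236.24
4  | Bob   | 1512.61
5  | Carol | 125.02 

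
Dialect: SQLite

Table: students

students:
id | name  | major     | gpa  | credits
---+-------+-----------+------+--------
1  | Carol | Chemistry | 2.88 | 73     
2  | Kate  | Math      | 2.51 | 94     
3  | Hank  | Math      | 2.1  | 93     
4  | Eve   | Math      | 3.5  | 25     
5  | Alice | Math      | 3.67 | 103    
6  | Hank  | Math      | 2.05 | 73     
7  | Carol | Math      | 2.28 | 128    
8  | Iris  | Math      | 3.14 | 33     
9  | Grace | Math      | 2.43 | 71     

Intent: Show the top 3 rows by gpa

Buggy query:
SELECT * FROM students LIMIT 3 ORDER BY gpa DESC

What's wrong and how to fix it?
Bug: ORDER BY cannot follow LIMIT; LIMIT is the final clause

Fix: Swap the clauses: ORDER BY first, then LIMIT

Corrected query:
SELECT * FROM students ORDER BY gpa DESC LIMIT 3

Result:
id | name  | major | gpa  | credits
---+-------+-------+------+--------
5  | Alice | Math  | 3.67 | 103    
4  | Eve   | Math  | 3.5  | 25     
8  | Iris  | Math  | 3.14 | 33     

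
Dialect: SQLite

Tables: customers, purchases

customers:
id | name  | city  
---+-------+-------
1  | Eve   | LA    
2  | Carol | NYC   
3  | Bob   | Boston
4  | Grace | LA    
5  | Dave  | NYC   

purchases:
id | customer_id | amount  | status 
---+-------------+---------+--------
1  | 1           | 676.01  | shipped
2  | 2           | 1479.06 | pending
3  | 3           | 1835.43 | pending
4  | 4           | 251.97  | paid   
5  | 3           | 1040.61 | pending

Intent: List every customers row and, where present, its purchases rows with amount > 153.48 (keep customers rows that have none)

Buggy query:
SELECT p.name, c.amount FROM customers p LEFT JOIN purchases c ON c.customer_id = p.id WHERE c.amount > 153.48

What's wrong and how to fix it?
Bug: A WHERE condition on the right-hand table after LEFT JOIN drops unmatched parents

Fix: Put 'c.amount > 153.48' in the JOIN's ON clause instead of WHERE

Corrected query:
SELECT p.name, c.amount FROM customers p LEFT JOIN purchases c ON c.customer_id = p.id AND c.amount > 153.48

Result:
name  | amount 
------+--------
Eve   | 676.01 
Carol | 1479.06
Bob   | 1040.61
Bob   | 1835.43
Grace | 251.97 
Dave  | NULL   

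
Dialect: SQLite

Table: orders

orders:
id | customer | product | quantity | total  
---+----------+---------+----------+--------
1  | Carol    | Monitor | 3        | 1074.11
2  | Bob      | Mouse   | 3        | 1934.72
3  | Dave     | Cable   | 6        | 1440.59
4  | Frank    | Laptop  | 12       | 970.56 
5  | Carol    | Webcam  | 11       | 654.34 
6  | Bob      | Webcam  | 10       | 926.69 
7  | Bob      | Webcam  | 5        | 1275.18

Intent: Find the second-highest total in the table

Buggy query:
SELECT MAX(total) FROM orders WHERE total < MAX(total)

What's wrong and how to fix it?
Bug: MAX(total) on the right of the comparison is an aggregate-in-WHERE error

Fix: Put the inner MAX in a scalar subquery

Corrected query:
SELECT MAX(total) FROM orders WHERE total < (SELECT MAX(total) FROM orders)

Result:
MAX(total)
----------
1440.59   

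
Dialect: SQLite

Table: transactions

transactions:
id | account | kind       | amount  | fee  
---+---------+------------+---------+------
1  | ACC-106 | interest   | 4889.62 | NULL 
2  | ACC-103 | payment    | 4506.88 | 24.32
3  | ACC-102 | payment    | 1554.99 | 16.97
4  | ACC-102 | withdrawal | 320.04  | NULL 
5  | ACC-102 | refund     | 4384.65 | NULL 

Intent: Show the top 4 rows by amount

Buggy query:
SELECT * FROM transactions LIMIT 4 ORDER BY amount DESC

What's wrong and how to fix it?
Bug: ORDER BY cannot follow LIMIT; LIMIT is the final clause

Fix: Swap the clauses: ORDER BY first, then LIMIT

Corrected query:
SELECT * FROM transactions ORDER BY amount DESC LIMIT 4

Result:
id | account | kind     | amount  | fee  
---+---------+----------+---------+------
1  | ACC-106 | interest | 4889.62 | NULL 
2  | ACC-103 | payment  | 4506.88 | 24.32
5  | ACC-102 | refund   | 4384.65 | NULL 
3  | ACC-102 | payment  | 1554.99 | 16.97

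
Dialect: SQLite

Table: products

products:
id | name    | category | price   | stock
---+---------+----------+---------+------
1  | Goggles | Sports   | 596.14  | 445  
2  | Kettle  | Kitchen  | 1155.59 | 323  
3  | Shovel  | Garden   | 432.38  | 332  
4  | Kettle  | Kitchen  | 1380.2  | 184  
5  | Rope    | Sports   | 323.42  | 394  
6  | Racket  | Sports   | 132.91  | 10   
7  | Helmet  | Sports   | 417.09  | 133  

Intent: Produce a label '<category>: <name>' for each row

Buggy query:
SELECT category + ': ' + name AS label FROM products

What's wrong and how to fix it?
Bug: '+' is numeric addition; on text columns SQLite converts them to 0 instead of concatenating

Fix: Replace + with || to concatenate text

Corrected query:
SELECT category || ': ' || name AS label FROM products

Result:
label          
---------------
Sports: Goggles
Kitchen: Kettle
Garden: Shovel 
Kitchen: Kettle
Sports: Rope   
Sports: Racket 
Sports: Helmet 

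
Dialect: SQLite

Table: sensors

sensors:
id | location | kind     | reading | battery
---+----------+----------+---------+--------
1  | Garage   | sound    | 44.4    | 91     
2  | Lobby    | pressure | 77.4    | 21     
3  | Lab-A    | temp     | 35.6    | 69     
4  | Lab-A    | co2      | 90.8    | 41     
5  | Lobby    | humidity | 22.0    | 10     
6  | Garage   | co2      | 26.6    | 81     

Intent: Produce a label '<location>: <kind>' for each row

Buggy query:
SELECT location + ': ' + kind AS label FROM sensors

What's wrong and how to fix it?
Bug: '+' is numeric addition; on text columns SQLite converts them to 0 instead of concatenating

Fix: Replace + with || to concatenate text

Corrected query:
SELECT location || ': ' || kind AS label FROM sensors

Result:
label          
---------------
Garage: sound  
Lobby: pressure
Lab-A: temp    
Lab-A: co2     
Lobby: humidity
Garage: co2    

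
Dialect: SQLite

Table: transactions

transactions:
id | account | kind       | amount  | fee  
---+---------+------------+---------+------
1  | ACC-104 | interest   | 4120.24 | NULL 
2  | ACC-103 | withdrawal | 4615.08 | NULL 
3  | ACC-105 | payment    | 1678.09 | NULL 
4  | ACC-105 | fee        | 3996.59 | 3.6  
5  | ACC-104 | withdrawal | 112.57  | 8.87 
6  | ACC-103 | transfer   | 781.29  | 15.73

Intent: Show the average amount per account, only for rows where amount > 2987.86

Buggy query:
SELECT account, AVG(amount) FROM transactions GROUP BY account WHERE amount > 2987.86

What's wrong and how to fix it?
Bug: WHERE cannot follow GROUP BY

Fix: Move the WHERE clause before GROUP BY

Corrected query:
SELECT account, AVG(amount) FROM transactions WHERE amount > 2987.86 GROUP BY account

Result:
account | AVG(amount)
--------+------------
ACC-103 | 4615.08    
ACC-104 | 4120.24    
ACC-105 | 3996.59    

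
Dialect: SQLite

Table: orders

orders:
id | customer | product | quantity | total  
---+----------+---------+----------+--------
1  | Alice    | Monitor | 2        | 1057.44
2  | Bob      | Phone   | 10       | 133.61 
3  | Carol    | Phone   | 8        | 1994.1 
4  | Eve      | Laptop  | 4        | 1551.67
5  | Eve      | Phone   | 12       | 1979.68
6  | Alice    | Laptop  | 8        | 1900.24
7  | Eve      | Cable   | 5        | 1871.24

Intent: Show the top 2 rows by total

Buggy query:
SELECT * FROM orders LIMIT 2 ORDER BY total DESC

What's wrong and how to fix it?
Bug: ORDER BY cannot follow LIMIT; LIMIT is the final clause

Fix: Swap the clauses: ORDER BY first, then LIMIT

Corrected query:
SELECT * FROM orders ORDER BY total DESC LIMIT 2

Result:
id | customer | product | quantity | total  
---+----------+---------+----------+--------
3  | Carol    | Phone   | 8        | 1994.1 
5  | Eve      | Phone   | 12       | 1979.68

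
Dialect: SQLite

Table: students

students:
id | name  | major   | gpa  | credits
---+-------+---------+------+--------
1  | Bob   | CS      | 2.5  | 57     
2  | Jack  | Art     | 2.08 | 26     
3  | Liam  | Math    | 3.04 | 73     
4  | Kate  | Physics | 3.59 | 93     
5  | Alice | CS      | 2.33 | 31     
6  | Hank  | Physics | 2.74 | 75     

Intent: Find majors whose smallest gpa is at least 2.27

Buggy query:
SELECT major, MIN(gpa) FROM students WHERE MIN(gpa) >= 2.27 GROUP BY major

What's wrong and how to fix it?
Bug: Aggregates like MIN are computed per group after WHERE runs

Fix: Replace WHERE with HAVING after the GROUP BY

Corrected query:
SELECT major, MIN(gpa) FROM students GROUP BY major HAVING MIN(gpa) >= 2.27

Result:
major   | MIN(gpa)
--------+---------
CS      | 2.33    
Math    | 3.04    
Physics | 2.74    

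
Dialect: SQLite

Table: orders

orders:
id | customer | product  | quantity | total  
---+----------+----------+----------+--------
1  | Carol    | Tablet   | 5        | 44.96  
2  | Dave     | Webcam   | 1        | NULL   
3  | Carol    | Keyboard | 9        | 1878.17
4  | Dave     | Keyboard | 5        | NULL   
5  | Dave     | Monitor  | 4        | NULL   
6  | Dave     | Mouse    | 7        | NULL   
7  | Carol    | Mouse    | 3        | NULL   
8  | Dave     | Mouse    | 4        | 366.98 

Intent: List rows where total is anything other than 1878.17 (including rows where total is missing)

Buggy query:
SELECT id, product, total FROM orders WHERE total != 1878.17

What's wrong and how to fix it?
Bug: 'total != 1878.17' is unknown when total is NULL, so NULL rows are silently excluded

Fix: Add an explicit OR total IS NULL to include the missing-value rows

Corrected query:
SELECT id, product, total FROM orders WHERE total != 1878.17 OR total IS NULL

Result:
id | product  | total 
---+----------+-------
1  | Tablet   | 44.96 
2  | Webcam   | NULL  
4  | Keyboard | NULL  
5  | Monitor  | NULL  
6  | Mouse    | NULL  
7  | Mouse    | NULL  
8  | Mouse    | 366.98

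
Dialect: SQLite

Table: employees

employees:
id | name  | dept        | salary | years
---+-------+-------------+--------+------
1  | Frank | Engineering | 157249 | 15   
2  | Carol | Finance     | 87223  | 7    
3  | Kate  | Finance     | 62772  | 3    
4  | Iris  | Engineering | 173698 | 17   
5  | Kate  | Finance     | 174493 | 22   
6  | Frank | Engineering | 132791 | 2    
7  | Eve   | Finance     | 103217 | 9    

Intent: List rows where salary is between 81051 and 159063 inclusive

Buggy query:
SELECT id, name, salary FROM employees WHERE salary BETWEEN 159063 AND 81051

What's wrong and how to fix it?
Bug: BETWEEN expects the lower bound first; with 159063 AND 81051 the range is empty

Fix: Write BETWEEN 81051 AND 159063

Corrected query:
SELECT id, name, salary FROM employees WHERE salary BETWEEN 81051 AND 159063

Result:
id | name  | salary
---+-------+-------
1  | Frank | 157249
2  | Carol | 87223 
6  | Frank | 132791
7  | Eve   | 103217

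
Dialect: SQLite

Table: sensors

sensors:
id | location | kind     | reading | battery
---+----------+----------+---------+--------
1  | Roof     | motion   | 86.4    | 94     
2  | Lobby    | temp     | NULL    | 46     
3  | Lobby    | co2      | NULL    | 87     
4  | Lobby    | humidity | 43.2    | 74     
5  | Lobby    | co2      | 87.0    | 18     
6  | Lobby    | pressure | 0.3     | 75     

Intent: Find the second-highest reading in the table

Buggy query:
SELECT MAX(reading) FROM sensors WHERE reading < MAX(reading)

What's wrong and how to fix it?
Bug: The inner MAX is an aggregate inside WHERE, which is not allowed

Fix: Put the inner MAX in a scalar subquery

Corrected query:
SELECT MAX(reading) FROM sensors WHERE reading < (SELECT MAX(reading) FROM sensors)

Result:
MAX(reading)
------------
86.4        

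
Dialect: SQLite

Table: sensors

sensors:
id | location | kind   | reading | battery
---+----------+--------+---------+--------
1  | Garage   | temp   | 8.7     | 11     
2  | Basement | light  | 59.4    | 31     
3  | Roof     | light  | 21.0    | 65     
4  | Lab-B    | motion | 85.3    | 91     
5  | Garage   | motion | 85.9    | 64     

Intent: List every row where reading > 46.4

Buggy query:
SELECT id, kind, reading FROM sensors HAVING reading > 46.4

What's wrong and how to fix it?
Bug: This is a non-aggregate query (no GROUP BY, no aggregates), so in SQLite the HAVING clause is invalid here; a row-level condition belongs in WHERE

Fix: Use WHERE for row-level filtering

Corrected query:
SELECT id, kind, reading FROM sensors WHERE reading > 46.4

Result:
id | kind   | reading
---+--------+--------
2  | light  | 59.4   
4  | motion | 85.3   
5  | motion | 85.9   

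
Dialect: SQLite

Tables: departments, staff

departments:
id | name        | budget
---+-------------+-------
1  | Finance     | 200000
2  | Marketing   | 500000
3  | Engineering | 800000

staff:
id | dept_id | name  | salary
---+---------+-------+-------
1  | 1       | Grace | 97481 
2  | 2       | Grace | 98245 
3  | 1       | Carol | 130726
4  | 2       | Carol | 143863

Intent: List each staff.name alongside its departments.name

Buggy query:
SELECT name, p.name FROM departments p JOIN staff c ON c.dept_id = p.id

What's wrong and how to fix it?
Bug: 'name' exists in both joined tables, so the database can't tell which one is meant

Fix: Prefix ambiguous columns with the table alias

Corrected query:
SELECT c.name, p.name FROM departments p JOIN staff c ON c.dept_id = p.id

Result:
name  | name     
------+----------
Grace | Finance  
Grace | Marketing
Carol | Finance  
Carol | Marketing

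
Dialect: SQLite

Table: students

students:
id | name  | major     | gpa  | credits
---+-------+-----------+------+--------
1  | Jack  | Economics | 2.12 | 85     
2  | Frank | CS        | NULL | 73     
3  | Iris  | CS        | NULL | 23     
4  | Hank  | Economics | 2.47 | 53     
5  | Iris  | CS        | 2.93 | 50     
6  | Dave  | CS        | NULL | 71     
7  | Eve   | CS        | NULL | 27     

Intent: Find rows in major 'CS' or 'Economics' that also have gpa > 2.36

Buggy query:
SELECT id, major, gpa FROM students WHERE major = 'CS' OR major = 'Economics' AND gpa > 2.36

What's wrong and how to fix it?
Bug: AND binds tighter than OR, so this parses as major = 'CS' OR (major = 'Economics' AND gpa > 2.36)

Fix: Add parentheses around the OR so the AND applies to both alternatives

Corrected query:
SELECT id, major, gpa FROM students WHERE (major = 'CS' OR major = 'Economics') AND gpa > 2.36

Result:
id | major     | gpa 
---+-----------+-----
4  | Economics | 2.47
5  | CS        | 2.93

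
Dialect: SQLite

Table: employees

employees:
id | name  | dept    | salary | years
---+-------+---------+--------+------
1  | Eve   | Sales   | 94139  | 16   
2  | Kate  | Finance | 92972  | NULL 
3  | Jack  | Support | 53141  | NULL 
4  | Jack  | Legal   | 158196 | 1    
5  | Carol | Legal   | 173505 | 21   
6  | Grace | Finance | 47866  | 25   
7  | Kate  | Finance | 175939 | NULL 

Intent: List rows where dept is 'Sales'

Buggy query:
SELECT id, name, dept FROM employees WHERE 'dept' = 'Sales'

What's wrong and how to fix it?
Bug: 'dept' in single quotes is a string literal, not the column; the comparison is literal-vs-literal and never true

Fix: Remove the quotes around the column name (or use double quotes for an identifier)

Corrected query:
SELECT id, name, dept FROM employees WHERE dept = 'Sales'

Result:
id | name | dept 
---+------+------
1  | Eve  | Sales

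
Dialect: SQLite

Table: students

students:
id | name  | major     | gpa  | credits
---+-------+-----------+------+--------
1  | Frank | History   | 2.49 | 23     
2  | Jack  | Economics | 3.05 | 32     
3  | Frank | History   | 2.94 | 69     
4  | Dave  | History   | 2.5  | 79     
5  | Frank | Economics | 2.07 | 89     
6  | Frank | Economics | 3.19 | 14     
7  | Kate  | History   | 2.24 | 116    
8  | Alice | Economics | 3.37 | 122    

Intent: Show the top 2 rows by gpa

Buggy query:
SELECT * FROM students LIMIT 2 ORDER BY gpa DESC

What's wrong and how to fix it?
Bug: ORDER BY cannot follow LIMIT; LIMIT is the final clause

Fix: Swap the clauses: ORDER BY first, then LIMIT

Corrected query:
SELECT * FROM students ORDER BY gpa DESC LIMIT 2

Result:
id | name  | major     | gpa  | credits
---+-------+-----------+------+--------
8  | Alice | Economics | 3.37 | 122    
6  | Frank | Economics | 3.19 | 14     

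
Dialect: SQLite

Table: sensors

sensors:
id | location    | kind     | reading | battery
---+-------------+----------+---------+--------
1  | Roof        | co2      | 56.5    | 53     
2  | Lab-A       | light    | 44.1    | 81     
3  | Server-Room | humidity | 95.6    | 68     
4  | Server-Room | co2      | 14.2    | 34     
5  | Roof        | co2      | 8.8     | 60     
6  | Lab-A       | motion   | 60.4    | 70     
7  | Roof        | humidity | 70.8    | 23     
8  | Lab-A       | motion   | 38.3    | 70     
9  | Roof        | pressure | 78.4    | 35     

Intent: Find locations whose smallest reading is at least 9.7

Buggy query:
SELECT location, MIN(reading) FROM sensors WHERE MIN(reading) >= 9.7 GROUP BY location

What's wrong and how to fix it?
Bug: MIN() in WHERE is a misuse of aggregate

Fix: Use HAVING for the per-group MIN condition

Corrected query:
SELECT location, MIN(reading) FROM sensors GROUP BY location HAVING MIN(reading) >= 9.7

Result:
location    | MIN(reading)
------------+-------------
Lab-A       | 38.3        
Server-Room | 14.2        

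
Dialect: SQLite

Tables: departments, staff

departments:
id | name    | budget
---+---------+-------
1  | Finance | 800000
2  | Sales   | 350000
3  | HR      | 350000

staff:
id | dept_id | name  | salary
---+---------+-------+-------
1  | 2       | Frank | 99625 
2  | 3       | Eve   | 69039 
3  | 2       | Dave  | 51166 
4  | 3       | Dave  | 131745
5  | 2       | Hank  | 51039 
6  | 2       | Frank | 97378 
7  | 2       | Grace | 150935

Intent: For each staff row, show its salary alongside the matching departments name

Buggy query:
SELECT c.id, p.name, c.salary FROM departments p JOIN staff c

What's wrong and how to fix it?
Bug: Missing join condition: each staff row is matched to all departments rows instead of just its own

Fix: Specify the join condition linking the foreign key to the parent id

Corrected query:
SELECT c.id, p.name, c.salary FROM departments p JOIN staff c ON c.dept_id = p.id

Result:
id | name  | salary
---+-------+-------
1  | Sales | 99625 
2  | HR    | 69039 
3  | Sales | 51166 
4  | HR    | 131745
5  | Sales | 51039 
6  | Sales | 97378 
7  | Sales | 150935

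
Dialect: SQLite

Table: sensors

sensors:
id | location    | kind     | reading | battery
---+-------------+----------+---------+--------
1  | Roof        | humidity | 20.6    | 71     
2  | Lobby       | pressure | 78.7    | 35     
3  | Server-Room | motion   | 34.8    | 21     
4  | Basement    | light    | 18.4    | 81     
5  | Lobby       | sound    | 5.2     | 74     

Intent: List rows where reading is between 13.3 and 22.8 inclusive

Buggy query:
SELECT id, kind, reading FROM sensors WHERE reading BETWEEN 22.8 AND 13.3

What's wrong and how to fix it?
Bug: The bounds are reversed; BETWEEN a AND b requires a <= b to match anything

Fix: Write BETWEEN 13.3 AND 22.8

Corrected query:
SELECT id, kind, reading FROM sensors WHERE reading BETWEEN 13.3 AND 22.8

Result:
id | kind     | reading
---+----------+--------
1  | humidity | 20.6   
4  | light    | 18.4   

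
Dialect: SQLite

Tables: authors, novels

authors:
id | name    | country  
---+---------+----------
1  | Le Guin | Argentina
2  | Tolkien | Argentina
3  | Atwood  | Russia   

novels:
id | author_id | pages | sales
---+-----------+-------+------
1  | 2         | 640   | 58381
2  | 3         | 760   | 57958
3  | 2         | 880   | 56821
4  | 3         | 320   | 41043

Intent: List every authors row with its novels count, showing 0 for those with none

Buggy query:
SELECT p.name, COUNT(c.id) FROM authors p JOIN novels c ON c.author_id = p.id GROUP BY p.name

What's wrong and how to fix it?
Bug: INNER JOIN drops authors rows that have no matching novels rows

Fix: Use LEFT JOIN so parents without children still appear (COUNT(c.id) gives 0)

Corrected query:
SELECT p.name, COUNT(c.id) FROM authors p LEFT JOIN novels c ON c.author_id = p.id GROUP BY p.name

Result:
name    | COUNT(c.id)
--------+------------
Atwood  | 2          
Le Guin | 0          
Tolkien | 2          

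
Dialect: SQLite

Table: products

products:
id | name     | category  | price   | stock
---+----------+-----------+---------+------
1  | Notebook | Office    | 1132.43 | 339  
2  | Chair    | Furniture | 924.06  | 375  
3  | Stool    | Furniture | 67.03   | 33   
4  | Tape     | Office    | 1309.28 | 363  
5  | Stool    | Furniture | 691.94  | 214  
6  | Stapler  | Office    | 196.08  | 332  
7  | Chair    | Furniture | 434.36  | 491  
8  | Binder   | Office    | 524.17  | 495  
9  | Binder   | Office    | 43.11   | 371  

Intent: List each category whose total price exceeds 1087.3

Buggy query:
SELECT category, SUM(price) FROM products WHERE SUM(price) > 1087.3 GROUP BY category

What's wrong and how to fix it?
Bug: WHERE runs before GROUP BY, so aggregates aren't available there

Fix: Move the aggregate condition to a HAVING clause

Corrected query:
SELECT category, SUM(price) FROM products GROUP BY category HAVING SUM(price) > 1087.3

Result:
category  | SUM(price)
----------+-----------
Furniture | 2117.39   
Office    | 3205.07   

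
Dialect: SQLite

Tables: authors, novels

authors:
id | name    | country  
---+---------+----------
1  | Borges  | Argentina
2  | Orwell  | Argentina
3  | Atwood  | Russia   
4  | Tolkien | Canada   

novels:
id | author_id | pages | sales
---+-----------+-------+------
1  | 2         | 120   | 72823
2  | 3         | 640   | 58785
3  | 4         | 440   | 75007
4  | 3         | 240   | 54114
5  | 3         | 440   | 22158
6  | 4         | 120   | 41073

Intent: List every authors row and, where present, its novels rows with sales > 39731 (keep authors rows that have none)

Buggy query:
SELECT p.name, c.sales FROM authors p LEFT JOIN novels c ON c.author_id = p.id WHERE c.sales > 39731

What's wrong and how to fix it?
Bug: Filtering c.sales in WHERE discards the NULL rows produced by LEFT JOIN, turning it into an inner join

Fix: Put 'c.sales > 39731' in the JOIN's ON clause instead of WHERE

Corrected query:
SELECT p.name, c.sales FROM authors p LEFT JOIN novels c ON c.author_id = p.id AND c.sales > 39731

Result:
name    | sales
--------+------
Borges  | NULL 
Orwell  | 72823
Atwood  | 54114
Atwood  | 58785
Tolkien | 41073
Tolkien | 75007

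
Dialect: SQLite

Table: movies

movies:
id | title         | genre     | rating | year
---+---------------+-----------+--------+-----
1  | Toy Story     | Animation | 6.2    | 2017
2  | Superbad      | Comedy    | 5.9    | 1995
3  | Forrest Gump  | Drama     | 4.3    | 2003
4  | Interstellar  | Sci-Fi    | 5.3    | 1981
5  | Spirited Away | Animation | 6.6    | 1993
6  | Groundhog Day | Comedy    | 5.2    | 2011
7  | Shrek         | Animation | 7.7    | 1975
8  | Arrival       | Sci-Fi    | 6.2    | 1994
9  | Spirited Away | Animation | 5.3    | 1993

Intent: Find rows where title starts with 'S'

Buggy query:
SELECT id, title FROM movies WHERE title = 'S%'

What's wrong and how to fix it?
Bug: '=' compares the literal string including the % character; pattern matching needs LIKE

Fix: Use LIKE for wildcard pattern matching

Corrected query:
SELECT id, title FROM movies WHERE title LIKE 'S%'

Result:
id | title        
---+--------------
2  | Superbad     
5  | Spirited Away
7  | Shrek        
9  | Spirited Away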